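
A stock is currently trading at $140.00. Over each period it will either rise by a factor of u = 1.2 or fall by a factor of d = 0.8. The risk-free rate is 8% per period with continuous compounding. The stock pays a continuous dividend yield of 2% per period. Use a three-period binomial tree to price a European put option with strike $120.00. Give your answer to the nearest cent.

Per-period risk-free factor R = e^0.08 = 1.0833; dividend-adjusted growth = e^(0.08−0.02) = 1.0618.
Risk-neutral probability p = (1.0618 − 0.8)/(1.2 − 0.8) = 0.2618/0.4000 = 0.6546
Terminal stock prices: S_uuu = 241.9, S_uud = 161.3, S_udd = 107.5, S_ddd = 71.68
Terminal payoffs (K − S): max(-121.9, 0) = 0, max(-41.28, 0) = 0, max(12.48, 0) = 12.48, max(48.32, 0) = 48.32
Node uu (S = 201.6): V_uu = e^(−0.08)·[0.6546·0.0000 + 0.3454·0.0000] = 0.0000
Node ud (S = 134.4): V_ud = e^(−0.08)·[0.6546·0.0000 + 0.3454·12.4800] = 3.9793
Node dd (S = 89.6): V_dd = e^(−0.08)·[0.6546·12.4800 + 0.3454·48.3200] = 22.9482
Node u (S = 168): V_u = e^(−0.08)·[0.6546·0.0000 + 0.3454·3.9793] = 1.2688
Node d (S = 112): V_d = e^(−0.08)·[0.6546·3.9793 + 0.3454·22.9482] = 9.7216
Node 0 (S = 140): V_0 = e^(−0.08)·[0.6546·1.2688 + 0.3454·9.7216] = 3.8664

$3.87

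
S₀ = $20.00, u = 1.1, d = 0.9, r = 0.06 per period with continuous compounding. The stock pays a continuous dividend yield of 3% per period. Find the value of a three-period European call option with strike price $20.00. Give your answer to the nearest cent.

Per-period risk-free factor R = e^0.06 = 1.0618; dividend-adjusted growth = e^(0.06−0.03) = 1.0305.
Risk-neutral probability p = (1.0305 − 0.9)/(1.1 − 0.9) = 0.1305/0.2000 = 0.6523
Terminal stock prices: S_uuu = 26.62, S_uud = 21.78, S_udd = 17.82, S_ddd = 14.58
Terminal payoffs (S − K): max(6.62, 0) = 6.62, max(1.78, 0) = 1.78, max(-2.18, 0) = 0, max(-5.42, 0) = 0
Node uu (S = 24.2): V_uu = e^(−0.06)·[0.6523·6.6200 + 0.3477·1.7800] = 4.6495
Node ud (S = 19.8): V_ud = e^(−0.06)·[0.6523·1.7800 + 0.3477·0.0000] = 1.0934
Node dd (S = 16.2): V_dd = e^(−0.06)·[0.6523·0.0000 + 0.3477·0.0000] = 0.0000
Node u (S = 22): V_u = e^(−0.06)·[0.6523·4.6495 + 0.3477·1.0934] = 3.2142
Node d (S = 18): V_d = e^(−0.06)·[0.6523·1.0934 + 0.3477·0.0000] = 0.6717
Node 0 (S = 20): V_0 = e^(−0.06)·[0.6523·3.2142 + 0.3477·0.6717] = 2.1944

$2.19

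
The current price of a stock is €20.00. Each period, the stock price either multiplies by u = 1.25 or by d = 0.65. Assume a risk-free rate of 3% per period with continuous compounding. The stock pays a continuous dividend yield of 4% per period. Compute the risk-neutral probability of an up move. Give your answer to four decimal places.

p = 0.5667

Per-period risk-free factor R = e^0.03 = 1.0305; dividend-adjusted growth = e^(0.03−0.04) = 0.9900.
Risk-neutral probability p = (0.9900 − 0.65)/(1.25 − 0.65) = 0.3400/0.6000 = 0.5667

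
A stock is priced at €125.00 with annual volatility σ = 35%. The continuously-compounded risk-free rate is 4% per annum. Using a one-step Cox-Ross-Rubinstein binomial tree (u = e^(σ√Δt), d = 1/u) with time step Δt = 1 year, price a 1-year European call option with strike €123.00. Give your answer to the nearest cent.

CRR parameters: u = e^(σ√Δt) = e^(0.35·√1) = 1.4191, d = 1/u = 0.7047
Per-period rate: rΔt = 0.04·1 = 0.04, so R = e^0.04 = 1.0408
Risk-neutral probability p = (e^0.04 − 0.7047)/(1.4191 − 0.7047) = 0.3361/0.7144 = 0.4705
Terminal stock prices: S_u = 177.4, S_d = 88.09
Terminal payoffs (S − K): max(54.38, 0) = 54.38, max(-34.91, 0) = 0
Node 0 (S = 125): V_0 = e^(−0.04)·[0.4705·54.3834 + 0.5295·0.0000] = 24.5846

€24.58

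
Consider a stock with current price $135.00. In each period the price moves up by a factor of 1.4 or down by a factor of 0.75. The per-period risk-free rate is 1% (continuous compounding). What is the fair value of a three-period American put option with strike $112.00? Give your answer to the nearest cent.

$14.31

Risk-neutral probability p = (e^0.01 − 0.75)/(1.4 − 0.75) = 0.2601/0.6500 = 0.4001
Terminal stock prices: S_uuu = 370.4, S_uud = 198.4, S_udd = 106.3, S_ddd = 56.95
Terminal payoffs (K − S): max(-258.4, 0) = 0, max(-86.45, 0) = 0, max(5.688, 0) = 5.688, max(55.05, 0) = 55.05
Node uu (S = 264.6): continuation = e^(−0.01)·[0.4001·0.0000 + 0.5999·0.0000] = 0.0000; exercise value = 0.0000 ≤ continuation, so V_uu = 0.0000
Node ud (S = 141.8): continuation = e^(−0.01)·[0.4001·0.0000 + 0.5999·5.6875] = 3.3781; exercise value = 0.0000 ≤ continuation, so V_ud = 3.3781
Node dd (S = 75.94): continuation = e^(−0.01)·[0.4001·5.6875 + 0.5999·55.0469] = 34.9481; exercise value = 36.0625 > continuation, so V_dd = 36.0625 (exercise)
Node u (S = 189): continuation = e^(−0.01)·[0.4001·0.0000 + 0.5999·3.3781] = 2.0064; exercise value = 0.0000 ≤ continuation, so V_u = 2.0064
Node d (S = 101.2): continuation = e^(−0.01)·[0.4001·3.3781 + 0.5999·36.0625] = 22.7575; exercise value = 10.7500 ≤ continuation, so V_d = 22.7575
Node 0 (S = 135): continuation = e^(−0.01)·[0.4001·2.0064 + 0.5999·22.7575] = 14.3116; exercise value = 0.0000 ≤ continuation, so V_0 = 14.3116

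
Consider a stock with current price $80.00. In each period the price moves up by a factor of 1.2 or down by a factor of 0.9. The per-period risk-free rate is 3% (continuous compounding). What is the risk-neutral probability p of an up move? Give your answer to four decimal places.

Risk-neutral probability p = (e^0.03 − 0.9)/(1.2 − 0.9) = 0.1305/0.3000 = 0.4348

p = 0.4348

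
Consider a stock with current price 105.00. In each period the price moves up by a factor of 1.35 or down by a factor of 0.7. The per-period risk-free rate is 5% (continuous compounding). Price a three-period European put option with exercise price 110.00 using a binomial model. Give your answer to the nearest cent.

Risk-neutral probability p = (e^0.05 − 0.7)/(1.35 − 0.7) = 0.3513/0.6500 = 0.5404
Terminal stock prices: S_uuu = 258.3, S_uud = 134, S_udd = 69.46, S_ddd = 36.01
Terminal payoffs (K − S): max(-148.3, 0) = 0, max(-23.95, 0) = 0, max(40.54, 0) = 40.54, max(73.99, 0) = 73.99
Node uu (S = 191.4): V_uu = e^(−0.05)·[0.5404·0.0000 + 0.4596·0.0000] = 0.0000
Node ud (S = 99.22): V_ud = e^(−0.05)·[0.5404·0.0000 + 0.4596·40.5425] = 17.7239
Node dd (S = 51.45): V_dd = e^(−0.05)·[0.5404·40.5425 + 0.4596·73.9850] = 53.1852
Node u (S = 141.8): V_u = e^(−0.05)·[0.5404·0.0000 + 0.4596·17.7239] = 7.7483
Node d (S = 73.5): V_d = e^(−0.05)·[0.5404·17.7239 + 0.4596·53.1852] = 32.3621
Node 0 (S = 105): V_0 = e^(−0.05)·[0.5404·7.7483 + 0.4596·32.3621] = 18.1308

18.13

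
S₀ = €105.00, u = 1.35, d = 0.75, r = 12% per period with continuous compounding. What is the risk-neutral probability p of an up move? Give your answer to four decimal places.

p = 0.6292

Risk-neutral probability p = (e^0.12 − 0.75)/(1.35 − 0.75) = 0.3775/0.6000 = 0.6292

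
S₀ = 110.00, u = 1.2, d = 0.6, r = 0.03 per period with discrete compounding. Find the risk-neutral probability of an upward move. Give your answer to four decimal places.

p = 0.7167

Risk-neutral probability p = (1 + 0.03 − 0.6)/(1.2 − 0.6) = 0.4300/0.6000 = 0.7167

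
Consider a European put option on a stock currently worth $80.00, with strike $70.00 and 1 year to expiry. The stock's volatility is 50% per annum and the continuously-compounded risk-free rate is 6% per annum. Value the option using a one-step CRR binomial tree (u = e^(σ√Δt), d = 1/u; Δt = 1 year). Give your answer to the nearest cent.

CRR parameters: u = e^(σ√Δt) = e^(0.5·√1) = 1.6487, d = 1/u = 0.6065
Per-period rate: rΔt = 0.06·1 = 0.06, so R = e^0.06 = 1.0618
Risk-neutral probability p = (e^0.06 − 0.6065)/(1.6487 − 0.6065) = 0.4553/1.0422 = 0.4369
Terminal stock prices: S_u = 131.9, S_d = 48.52
Terminal payoffs (K − S): max(-61.9, 0) = 0, max(21.48, 0) = 21.48
Node 0 (S = 80): V_0 = e^(−0.06)·[0.4369·0.0000 + 0.5631·21.4775] = 11.3902

$11.39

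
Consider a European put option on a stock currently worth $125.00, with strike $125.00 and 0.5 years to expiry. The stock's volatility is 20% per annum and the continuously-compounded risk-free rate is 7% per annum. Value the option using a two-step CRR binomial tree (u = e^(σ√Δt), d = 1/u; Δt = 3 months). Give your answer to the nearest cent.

$4.18

CRR parameters: u = e^(σ√Δt) = e^(0.2·√0.25) = 1.1052, d = 1/u = 0.9048
Per-period rate: rΔt = 0.07·0.25 = 0.0175, so R = e^0.0175 = 1.0177
Risk-neutral probability p = (e^0.0175 − 0.9048)/(1.1052 − 0.9048) = 0.1128/0.2003 = 0.5631
Terminal stock prices: S_uu = 152.7, S_ud = 125, S_dd = 102.3
Terminal payoffs (K − S): max(-27.68, 0) = 0, max(0, 0) = 0, max(22.66, 0) = 22.66
Node u (S = 138.1): V_u = e^(−0.0175)·[0.5631·0.0000 + 0.4369·0.0000] = 0.0000
Node d (S = 113.1): V_d = e^(−0.0175)·[0.5631·0.0000 + 0.4369·22.6587] = 9.7269
Node 0 (S = 125): V_0 = e^(−0.0175)·[0.5631·0.0000 + 0.4369·9.7269] = 4.1755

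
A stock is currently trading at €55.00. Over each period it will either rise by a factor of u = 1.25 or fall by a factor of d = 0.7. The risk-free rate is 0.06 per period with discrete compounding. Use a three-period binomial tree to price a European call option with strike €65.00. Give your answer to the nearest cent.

€9.99

Risk-neutral probability p = (1 + 0.06 − 0.7)/(1.25 − 0.7) = 0.3600/0.5500 = 0.6545
Terminal stock prices: S_uuu = 107.4, S_uud = 60.16, S_udd = 33.69, S_ddd = 18.86
Terminal payoffs (S − K): max(42.42, 0) = 42.42, max(-4.844, 0) = 0, max(-31.31, 0) = 0, max(-46.14, 0) = 0
Node uu (S = 85.94): V_uu = 1/1.06·[0.6545·42.4219 + 0.3455·0.0000] = 26.1953
Node ud (S = 48.12): V_ud = 1/1.06·[0.6545·0.0000 + 0.3455·0.0000] = 0.0000
Node dd (S = 26.95): V_dd = 1/1.06·[0.6545·0.0000 + 0.3455·0.0000] = 0.0000
Node u (S = 68.75): V_u = 1/1.06·[0.6545·26.1953 + 0.3455·0.0000] = 16.1755
Node d (S = 38.5): V_d = 1/1.06·[0.6545·0.0000 + 0.3455·0.0000] = 0.0000
Node 0 (S = 55): V_0 = 1/1.06·[0.6545·16.1755 + 0.3455·0.0000] = 9.9883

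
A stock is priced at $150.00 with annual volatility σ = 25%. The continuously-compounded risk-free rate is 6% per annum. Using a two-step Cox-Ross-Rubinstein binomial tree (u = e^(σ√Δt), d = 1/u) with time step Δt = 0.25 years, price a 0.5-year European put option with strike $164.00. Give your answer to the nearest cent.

$16.92

CRR parameters: u = e^(σ√Δt) = e^(0.25·√0.25) = 1.1331, d = 1/u = 0.8825
Per-period rate: rΔt = 0.06·0.25 = 0.015, so R = e^0.015 = 1.0151
Risk-neutral probability p = (e^0.015 − 0.8825)/(1.1331 − 0.8825) = 0.1326/0.2507 = 0.5291
Terminal stock prices: S_uu = 192.6, S_ud = 150, S_dd = 116.8
Terminal payoffs (K − S): max(-28.6, 0) = 0, max(14, 0) = 14, max(47.18, 0) = 47.18
Node u (S = 170): V_u = e^(−0.015)·[0.5291·0.0000 + 0.4709·14.0000] = 6.4946
Node d (S = 132.4): V_d = e^(−0.015)·[0.5291·14.0000 + 0.4709·47.1799] = 29.1838
Node 0 (S = 150): V_0 = e^(−0.015)·[0.5291·6.4946 + 0.4709·29.1838] = 16.9235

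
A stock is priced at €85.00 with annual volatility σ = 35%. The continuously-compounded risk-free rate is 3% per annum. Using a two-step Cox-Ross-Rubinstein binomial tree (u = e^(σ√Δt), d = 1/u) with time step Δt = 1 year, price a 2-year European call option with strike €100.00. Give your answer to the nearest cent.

€13.94

CRR parameters: u = e^(σ√Δt) = e^(0.35·√1) = 1.4191, d = 1/u = 0.7047
Per-period rate: rΔt = 0.03·1 = 0.03, so R = e^0.03 = 1.0305
Risk-neutral probability p = (e^0.03 − 0.7047)/(1.4191 − 0.7047) = 0.3258/0.7144 = 0.4560
Terminal stock prices: S_uu = 171.2, S_ud = 85, S_dd = 42.21
Terminal payoffs (S − K): max(71.17, 0) = 71.17, max(-15, 0) = 0, max(-57.79, 0) = 0
Node u (S = 120.6): V_u = e^(−0.03)·[0.4560·71.1690 + 0.5440·0.0000] = 31.4948
Node d (S = 59.9): V_d = e^(−0.03)·[0.4560·0.0000 + 0.5440·0.0000] = 0.0000
Node 0 (S = 85): V_0 = e^(−0.03)·[0.4560·31.4948 + 0.5440·0.0000] = 13.9376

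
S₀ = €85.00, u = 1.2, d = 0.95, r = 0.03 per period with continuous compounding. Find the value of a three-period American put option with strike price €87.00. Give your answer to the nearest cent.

Risk-neutral probability p = (e^0.03 − 0.95)/(1.2 − 0.95) = 0.0805/0.2500 = 0.3218
Terminal stock prices: S_uuu = 146.9, S_uud = 116.3, S_udd = 92.05, S_ddd = 72.88
Terminal payoffs (K − S): max(-59.88, 0) = 0, max(-29.28, 0) = 0, max(-5.055, 0) = 0, max(14.12, 0) = 14.12
Node uu (S = 122.4): continuation = e^(−0.03)·[0.3218·0.0000 + 0.6782·0.0000] = 0.0000; exercise value = 0.0000 ≤ continuation, so V_uu = 0.0000
Node ud (S = 96.9): continuation = e^(−0.03)·[0.3218·0.0000 + 0.6782·0.0000] = 0.0000; exercise value = 0.0000 ≤ continuation, so V_ud = 0.0000
Node dd (S = 76.71): continuation = e^(−0.03)·[0.3218·0.0000 + 0.6782·14.1231] = 9.2950; exercise value = 10.2875 > continuation, so V_dd = 10.2875 (exercise)
Node u (S = 102): continuation = e^(−0.03)·[0.3218·0.0000 + 0.6782·0.0000] = 0.0000; exercise value = 0.0000 ≤ continuation, so V_u = 0.0000
Node d (S = 80.75): continuation = e^(−0.03)·[0.3218·0.0000 + 0.6782·10.2875] = 6.7706; exercise value = 6.2500 ≤ continuation, so V_d = 6.7706
Node 0 (S = 85): continuation = e^(−0.03)·[0.3218·0.0000 + 0.6782·6.7706] = 4.4560; exercise value = 2.0000 ≤ continuation, so V_0 = 4.4560

€4.46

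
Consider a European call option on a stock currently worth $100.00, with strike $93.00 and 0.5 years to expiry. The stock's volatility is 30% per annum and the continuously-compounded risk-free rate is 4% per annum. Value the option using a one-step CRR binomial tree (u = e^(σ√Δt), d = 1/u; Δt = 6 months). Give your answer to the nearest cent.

CRR parameters: u = e^(σ√Δt) = e^(0.3·√0.5) = 1.2363, d = 1/u = 0.8089
Per-period rate: rΔt = 0.04·0.5 = 0.02, so R = e^0.02 = 1.0202
Risk-neutral probability p = (e^0.02 − 0.8089)/(1.2363 − 0.8089) = 0.2113/0.4275 = 0.4944
Terminal stock prices: S_u = 123.6, S_d = 80.89
Terminal payoffs (S − K): max(30.63, 0) = 30.63, max(-12.11, 0) = 0
Node 0 (S = 100): V_0 = e^(−0.02)·[0.4944·30.6311 + 0.5056·0.0000] = 14.8449

$14.84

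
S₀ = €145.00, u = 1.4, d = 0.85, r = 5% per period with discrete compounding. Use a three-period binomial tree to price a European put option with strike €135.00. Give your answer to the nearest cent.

€10.23

Risk-neutral probability p = (1 + 0.05 − 0.85)/(1.4 − 0.85) = 0.2000/0.5500 = 0.3636
Terminal stock prices: S_uuu = 397.9, S_uud = 241.6, S_udd = 146.7, S_ddd = 89.05
Terminal payoffs (K − S): max(-262.9, 0) = 0, max(-106.6, 0) = 0, max(-11.67, 0) = 0, max(45.95, 0) = 45.95
Node uu (S = 284.2): V_uu = 1/1.05·[0.3636·0.0000 + 0.6364·0.0000] = 0.0000
Node ud (S = 172.5): V_ud = 1/1.05·[0.3636·0.0000 + 0.6364·0.0000] = 0.0000
Node dd (S = 104.8): V_dd = 1/1.05·[0.3636·0.0000 + 0.6364·45.9519] = 27.8496
Node u (S = 203): V_u = 1/1.05·[0.3636·0.0000 + 0.6364·0.0000] = 0.0000
Node d (S = 123.2): V_d = 1/1.05·[0.3636·0.0000 + 0.6364·27.8496] = 16.8786
Node 0 (S = 145): V_0 = 1/1.05·[0.3636·0.0000 + 0.6364·16.8786] = 10.2294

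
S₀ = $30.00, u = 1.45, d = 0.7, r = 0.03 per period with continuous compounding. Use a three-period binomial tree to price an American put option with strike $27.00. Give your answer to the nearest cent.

Risk-neutral probability p = (e^0.03 − 0.7)/(1.45 − 0.7) = 0.3305/0.7500 = 0.4406
Terminal stock prices: S_uuu = 91.46, S_uud = 44.15, S_udd = 21.31, S_ddd = 10.29
Terminal payoffs (K − S): max(-64.46, 0) = 0, max(-17.15, 0) = 0, max(5.685, 0) = 5.685, max(16.71, 0) = 16.71
Node uu (S = 63.08): continuation = e^(−0.03)·[0.4406·0.0000 + 0.5594·0.0000] = 0.0000; exercise value = 0.0000 ≤ continuation, so V_uu = 0.0000
Node ud (S = 30.45): continuation = e^(−0.03)·[0.4406·0.0000 + 0.5594·5.6850] = 3.0862; exercise value = 0.0000 ≤ continuation, so V_ud = 3.0862
Node dd (S = 14.7): continuation = e^(−0.03)·[0.4406·5.6850 + 0.5594·16.7100] = 11.5020; exercise value = 12.3000 > continuation, so V_dd = 12.3000 (exercise)
Node u (S = 43.5): continuation = e^(−0.03)·[0.4406·0.0000 + 0.5594·3.0862] = 1.6754; exercise value = 0.0000 ≤ continuation, so V_u = 1.6754
Node d (S = 21): continuation = e^(−0.03)·[0.4406·3.0862 + 0.5594·12.3000] = 7.9968; exercise value = 6.0000 ≤ continuation, so V_d = 7.9968
Node 0 (S = 30): continuation = e^(−0.03)·[0.4406·1.6754 + 0.5594·7.9968] = 5.0575; exercise value = 0.0000 ≤ continuation, so V_0 = 5.0575

$5.06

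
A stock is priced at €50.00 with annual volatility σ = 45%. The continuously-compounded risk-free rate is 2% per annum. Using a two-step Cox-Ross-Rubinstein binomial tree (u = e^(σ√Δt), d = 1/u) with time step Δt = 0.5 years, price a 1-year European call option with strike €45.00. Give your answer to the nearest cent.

CRR parameters: u = e^(σ√Δt) = e^(0.45·√0.5) = 1.3746, d = 1/u = 0.7275
Per-period rate: rΔt = 0.02·0.5 = 0.01, so R = e^0.01 = 1.0101
Risk-neutral probability p = (e^0.01 − 0.7275)/(1.3746 − 0.7275) = 0.2826/0.6472 = 0.4366
Terminal stock prices: S_uu = 94.48, S_ud = 50, S_dd = 26.46
Terminal payoffs (S − K): max(49.48, 0) = 49.48, max(5, 0) = 5, max(-18.54, 0) = 0
Node u (S = 68.73): V_u = e^(−0.01)·[0.4366·49.4829 + 0.5634·5.0000] = 24.1802
Node d (S = 36.37): V_d = e^(−0.01)·[0.4366·5.0000 + 0.5634·0.0000] = 2.1615
Node 0 (S = 50): V_0 = e^(−0.01)·[0.4366·24.1802 + 0.5634·2.1615] = 11.6586

€11.66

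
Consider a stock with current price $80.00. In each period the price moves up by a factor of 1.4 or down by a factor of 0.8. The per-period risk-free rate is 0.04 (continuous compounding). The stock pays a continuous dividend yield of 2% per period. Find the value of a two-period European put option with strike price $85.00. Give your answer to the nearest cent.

Per-period risk-free factor R = e^0.04 = 1.0408; dividend-adjusted growth = e^(0.04−0.02) = 1.0202.
Risk-neutral probability p = (1.0202 − 0.8)/(1.4 − 0.8) = 0.2202/0.6000 = 0.3670
Terminal stock prices: S_uu = 156.8, S_ud = 89.6, S_dd = 51.2
Terminal payoffs (K − S): max(-71.8, 0) = 0, max(-4.6, 0) = 0, max(33.8, 0) = 33.8
Node u (S = 112): V_u = e^(−0.04)·[0.3670·0.0000 + 0.6330·0.0000] = 0.0000
Node d (S = 64): V_d = e^(−0.04)·[0.3670·0.0000 + 0.6330·33.8000] = 20.5564
Node 0 (S = 80): V_0 = e^(−0.04)·[0.3670·0.0000 + 0.6330·20.5564] = 12.5019

$12.50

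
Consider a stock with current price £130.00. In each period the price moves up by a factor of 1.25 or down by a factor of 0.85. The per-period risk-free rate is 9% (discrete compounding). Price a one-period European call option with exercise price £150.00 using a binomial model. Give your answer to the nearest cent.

£6.88

Risk-neutral probability p = (1 + 0.09 − 0.85)/(1.25 − 0.85) = 0.2400/0.4000 = 0.6000
Terminal stock prices: S_u = 162.5, S_d = 110.5
Terminal payoffs (S − K): max(12.5, 0) = 12.5, max(-39.5, 0) = 0
Node 0 (S = 130): V_0 = 1/1.09·[0.6000·12.5000 + 0.4000·0.0000] = 6.8807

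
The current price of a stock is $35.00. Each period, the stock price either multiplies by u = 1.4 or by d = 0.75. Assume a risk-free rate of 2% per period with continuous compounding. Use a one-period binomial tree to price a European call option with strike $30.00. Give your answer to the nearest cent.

Risk-neutral probability p = (e^0.02 − 0.75)/(1.4 − 0.75) = 0.2702/0.6500 = 0.4157
Terminal stock prices: S_u = 49, S_d = 26.25
Terminal payoffs (S − K): max(19, 0) = 19, max(-3.75, 0) = 0
Node 0 (S = 35): V_0 = e^(−0.02)·[0.4157·19.0000 + 0.5843·0.0000] = 7.7418

$7.74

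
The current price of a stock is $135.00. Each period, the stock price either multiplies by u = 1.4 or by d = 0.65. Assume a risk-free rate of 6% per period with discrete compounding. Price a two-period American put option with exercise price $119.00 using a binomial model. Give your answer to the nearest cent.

$13.36

Risk-neutral probability p = (1 + 0.06 − 0.65)/(1.4 − 0.65) = 0.4100/0.7500 = 0.5467
Terminal stock prices: S_uu = 264.6, S_ud = 122.9, S_dd = 57.04
Terminal payoffs (K − S): max(-145.6, 0) = 0, max(-3.85, 0) = 0, max(61.96, 0) = 61.96
Node u (S = 189): continuation = 1/1.06·[0.5467·0.0000 + 0.4533·0.0000] = 0.0000; exercise value = 0.0000 ≤ continuation, so V_u = 0.0000
Node d (S = 87.75): continuation = 1/1.06·[0.5467·0.0000 + 0.4533·61.9625] = 26.4997; exercise value = 31.2500 > continuation, so V_d = 31.2500 (exercise)
Node 0 (S = 135): continuation = 1/1.06·[0.5467·0.0000 + 0.4533·31.2500] = 13.3648; exercise value = 0.0000 ≤ continuation, so V_0 = 13.3648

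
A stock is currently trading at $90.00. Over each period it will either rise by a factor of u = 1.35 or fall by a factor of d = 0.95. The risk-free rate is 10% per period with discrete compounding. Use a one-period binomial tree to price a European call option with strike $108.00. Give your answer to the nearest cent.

Risk-neutral probability p = (1 + 0.1 − 0.95)/(1.35 − 0.95) = 0.1500/0.4000 = 0.3750
Terminal stock prices: S_u = 121.5, S_d = 85.5
Terminal payoffs (S − K): max(13.5, 0) = 13.5, max(-22.5, 0) = 0
Node 0 (S = 90): V_0 = 1/1.1·[0.3750·13.5000 + 0.6250·0.0000] = 4.6023

$4.60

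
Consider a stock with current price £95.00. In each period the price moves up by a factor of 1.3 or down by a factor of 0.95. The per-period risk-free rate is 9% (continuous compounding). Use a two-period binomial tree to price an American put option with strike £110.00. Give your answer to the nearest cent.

Risk-neutral probability p = (e^0.09 − 0.95)/(1.3 − 0.95) = 0.1442/0.3500 = 0.4119
Terminal stock prices: S_uu = 160.6, S_ud = 117.3, S_dd = 85.74
Terminal payoffs (K − S): max(-50.55, 0) = 0, max(-7.325, 0) = 0, max(24.26, 0) = 24.26
Node u (S = 123.5): continuation = e^(−0.09)·[0.4119·0.0000 + 0.5881·0.0000] = 0.0000; exercise value = 0.0000 ≤ continuation, so V_u = 0.0000
Node d (S = 90.25): continuation = e^(−0.09)·[0.4119·0.0000 + 0.5881·24.2625] = 13.0401; exercise value = 19.7500 > continuation, so V_d = 19.7500 (exercise)
Node 0 (S = 95): continuation = e^(−0.09)·[0.4119·0.0000 + 0.5881·19.7500] = 10.6148; exercise value = 15.0000 > continuation, so V_0 = 15.0000 (exercise)

£15.00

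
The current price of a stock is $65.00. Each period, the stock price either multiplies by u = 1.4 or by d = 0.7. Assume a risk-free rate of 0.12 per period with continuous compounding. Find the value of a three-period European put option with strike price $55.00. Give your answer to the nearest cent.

Risk-neutral probability p = (e^0.12 − 0.7)/(1.4 − 0.7) = 0.4275/0.7000 = 0.6107
Terminal stock prices: S_uuu = 178.4, S_uud = 89.18, S_udd = 44.59, S_ddd = 22.29
Terminal payoffs (K − S): max(-123.4, 0) = 0, max(-34.18, 0) = 0, max(10.41, 0) = 10.41, max(32.71, 0) = 32.71
Node uu (S = 127.4): V_uu = e^(−0.12)·[0.6107·0.0000 + 0.3893·0.0000] = 0.0000
Node ud (S = 63.7): V_ud = e^(−0.12)·[0.6107·0.0000 + 0.3893·10.4100] = 3.5943
Node dd (S = 31.85): V_dd = e^(−0.12)·[0.6107·10.4100 + 0.3893·32.7050] = 16.9306
Node u (S = 91): V_u = e^(−0.12)·[0.6107·0.0000 + 0.3893·3.5943] = 1.2410
Node d (S = 45.5): V_d = e^(−0.12)·[0.6107·3.5943 + 0.3893·16.9306] = 7.7925
Node 0 (S = 65): V_0 = e^(−0.12)·[0.6107·1.2410 + 0.3893·7.7925] = 3.3627

$3.36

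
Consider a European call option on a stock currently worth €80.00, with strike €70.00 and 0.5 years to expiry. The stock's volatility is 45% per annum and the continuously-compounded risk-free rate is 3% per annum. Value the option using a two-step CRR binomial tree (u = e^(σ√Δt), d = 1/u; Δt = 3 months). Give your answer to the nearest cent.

CRR parameters: u = e^(σ√Δt) = e^(0.45·√0.25) = 1.2523, d = 1/u = 0.7985
Per-period rate: rΔt = 0.03·0.25 = 0.0075, so R = e^0.0075 = 1.0075
Risk-neutral probability p = (e^0.0075 − 0.7985)/(1.2523 − 0.7985) = 0.2090/0.4538 = 0.4606
Terminal stock prices: S_uu = 125.5, S_ud = 80, S_dd = 51.01
Terminal payoffs (S − K): max(55.46, 0) = 55.46, max(10, 0) = 10, max(-18.99, 0) = 0
Node u (S = 100.2): V_u = e^(−0.0075)·[0.4606·55.4650 + 0.5394·10.0000] = 30.7089
Node d (S = 63.88): V_d = e^(−0.0075)·[0.4606·10.0000 + 0.5394·0.0000] = 4.5713
Node 0 (S = 80): V_0 = e^(−0.0075)·[0.4606·30.7089 + 0.5394·4.5713] = 16.4855

€16.49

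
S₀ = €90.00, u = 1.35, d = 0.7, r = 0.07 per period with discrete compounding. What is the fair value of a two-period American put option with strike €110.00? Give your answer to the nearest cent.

Risk-neutral probability p = (1 + 0.07 − 0.7)/(1.35 − 0.7) = 0.3700/0.6500 = 0.5692
Terminal stock prices: S_uu = 164, S_ud = 85.05, S_dd = 44.1
Terminal payoffs (K − S): max(-54.03, 0) = 0, max(24.95, 0) = 24.95, max(65.9, 0) = 65.9
Node u (S = 121.5): continuation = 1/1.07·[0.5692·0.0000 + 0.4308·24.9500] = 10.0446; exercise value = 0.0000 ≤ continuation, so V_u = 10.0446
Node d (S = 63): continuation = 1/1.07·[0.5692·24.9500 + 0.4308·65.9000] = 39.8037; exercise value = 47.0000 > continuation, so V_d = 47.0000 (exercise)
Node 0 (S = 90): continuation = 1/1.07·[0.5692·10.0446 + 0.4308·47.0000] = 24.2653; exercise value = 20.0000 ≤ continuation, so V_0 = 24.2653

€24.27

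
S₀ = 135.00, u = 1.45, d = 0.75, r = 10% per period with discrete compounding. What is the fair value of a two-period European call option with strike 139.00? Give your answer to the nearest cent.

33.15

Risk-neutral probability p = (1 + 0.1 − 0.75)/(1.45 − 0.75) = 0.3500/0.7000 = 0.5000
Terminal stock prices: S_uu = 283.8, S_ud = 146.8, S_dd = 75.94
Terminal payoffs (S − K): max(144.8, 0) = 144.8, max(7.812, 0) = 7.812, max(-63.06, 0) = 0
Node u (S = 195.8): V_u = 1/1.1·[0.5000·144.8375 + 0.5000·7.8125] = 69.3864
Node d (S = 101.2): V_d = 1/1.1·[0.5000·7.8125 + 0.5000·0.0000] = 3.5511
Node 0 (S = 135): V_0 = 1/1.1·[0.5000·69.3864 + 0.5000·3.5511] = 33.1534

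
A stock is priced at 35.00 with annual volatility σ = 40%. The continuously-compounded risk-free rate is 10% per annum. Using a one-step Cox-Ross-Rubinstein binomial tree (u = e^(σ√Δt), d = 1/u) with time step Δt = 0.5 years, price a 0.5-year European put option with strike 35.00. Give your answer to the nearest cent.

3.94

CRR parameters: u = e^(σ√Δt) = e^(0.4·√0.5) = 1.3269, d = 1/u = 0.7536
Per-period rate: rΔt = 0.1·0.5 = 0.05, so R = e^0.05 = 1.0513
Risk-neutral probability p = (e^0.05 − 0.7536)/(1.3269 − 0.7536) = 0.2976/0.5733 = 0.5192
Terminal stock prices: S_u = 46.44, S_d = 26.38
Terminal payoffs (K − S): max(-11.44, 0) = 0, max(8.623, 0) = 8.623
Node 0 (S = 35): V_0 = e^(−0.05)·[0.5192·0.0000 + 0.4808·8.6227] = 3.9436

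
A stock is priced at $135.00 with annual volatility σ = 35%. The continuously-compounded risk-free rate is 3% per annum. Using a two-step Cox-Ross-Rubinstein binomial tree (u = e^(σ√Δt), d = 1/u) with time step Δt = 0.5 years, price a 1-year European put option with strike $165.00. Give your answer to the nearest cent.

CRR parameters: u = e^(σ√Δt) = e^(0.35·√0.5) = 1.2808, d = 1/u = 0.7808
Per-period rate: rΔt = 0.03·0.5 = 0.015, so R = e^0.015 = 1.0151
Risk-neutral probability p = (e^0.015 − 0.7808)/(1.2808 − 0.7808) = 0.2344/0.5000 = 0.4687
Terminal stock prices: S_uu = 221.5, S_ud = 135, S_dd = 82.29
Terminal payoffs (K − S): max(-56.46, 0) = 0, max(30, 0) = 30, max(82.71, 0) = 82.71
Node u (S = 172.9): V_u = e^(−0.015)·[0.4687·0.0000 + 0.5313·30.0000] = 15.7027
Node d (S = 105.4): V_d = e^(−0.015)·[0.4687·30.0000 + 0.5313·82.7058] = 57.1409
Node 0 (S = 135): V_0 = e^(−0.015)·[0.4687·15.7027 + 0.5313·57.1409] = 37.1586

$37.16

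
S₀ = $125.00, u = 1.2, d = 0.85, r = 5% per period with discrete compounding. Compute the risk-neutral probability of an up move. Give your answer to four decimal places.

Risk-neutral probability p = (1 + 0.05 − 0.85)/(1.2 − 0.85) = 0.2000/0.3500 = 0.5714

p = 0.5714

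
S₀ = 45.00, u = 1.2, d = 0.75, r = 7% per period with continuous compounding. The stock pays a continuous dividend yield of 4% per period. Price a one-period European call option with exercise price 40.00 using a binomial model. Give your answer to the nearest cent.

8.14

Per-period risk-free factor R = e^0.07 = 1.0725; dividend-adjusted growth = e^(0.07−0.04) = 1.0305.
Risk-neutral probability p = (1.0305 − 0.75)/(1.2 − 0.75) = 0.2805/0.4500 = 0.6232
Terminal stock prices: S_u = 54, S_d = 33.75
Terminal payoffs (S − K): max(14, 0) = 14, max(-6.25, 0) = 0
Node 0 (S = 45): V_0 = e^(−0.07)·[0.6232·14.0000 + 0.3768·0.0000] = 8.1354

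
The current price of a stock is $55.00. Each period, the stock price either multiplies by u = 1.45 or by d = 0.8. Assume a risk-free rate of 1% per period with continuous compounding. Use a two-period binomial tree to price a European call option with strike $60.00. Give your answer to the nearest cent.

Risk-neutral probability p = (e^0.01 − 0.8)/(1.45 − 0.8) = 0.2101/0.6500 = 0.3232
Terminal stock prices: S_uu = 115.6, S_ud = 63.8, S_dd = 35.2
Terminal payoffs (S − K): max(55.64, 0) = 55.64, max(3.8, 0) = 3.8, max(-24.8, 0) = 0
Node u (S = 79.75): V_u = e^(−0.01)·[0.3232·55.6375 + 0.6768·3.8000] = 20.3470
Node d (S = 44): V_d = e^(−0.01)·[0.3232·3.8000 + 0.6768·0.0000] = 1.2158
Node 0 (S = 55): V_0 = e^(−0.01)·[0.3232·20.3470 + 0.6768·1.2158] = 7.3245

$7.32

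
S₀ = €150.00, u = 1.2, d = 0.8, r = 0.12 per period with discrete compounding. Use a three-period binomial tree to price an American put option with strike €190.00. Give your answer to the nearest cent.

Risk-neutral probability p = (1 + 0.12 − 0.8)/(1.2 − 0.8) = 0.3200/0.4000 = 0.8000
Terminal stock prices: S_uuu = 259.2, S_uud = 172.8, S_udd = 115.2, S_ddd = 76.8
Terminal payoffs (K − S): max(-69.2, 0) = 0, max(17.2, 0) = 17.2, max(74.8, 0) = 74.8, max(113.2, 0) = 113.2
Node uu (S = 216): continuation = 1/1.12·[0.8000·0.0000 + 0.2000·17.2000] = 3.0714; exercise value = 0.0000 ≤ continuation, so V_uu = 3.0714
Node ud (S = 144): continuation = 1/1.12·[0.8000·17.2000 + 0.2000·74.8000] = 25.6429; exercise value = 46.0000 > continuation, so V_ud = 46.0000 (exercise)
Node dd (S = 96): continuation = 1/1.12·[0.8000·74.8000 + 0.2000·113.2000] = 73.6429; exercise value = 94.0000 > continuation, so V_dd = 94.0000 (exercise)
Node u (S = 180): continuation = 1/1.12·[0.8000·3.0714 + 0.2000·46.0000] = 10.4082; exercise value = 10.0000 ≤ continuation, so V_u = 10.4082
Node d (S = 120): continuation = 1/1.12·[0.8000·46.0000 + 0.2000·94.0000] = 49.6429; exercise value = 70.0000 > continuation, so V_d = 70.0000 (exercise)
Node 0 (S = 150): continuation = 1/1.12·[0.8000·10.4082 + 0.2000·70.0000] = 19.9344; exercise value = 40.0000 > continuation, so V_0 = 40.0000 (exercise)

€40.00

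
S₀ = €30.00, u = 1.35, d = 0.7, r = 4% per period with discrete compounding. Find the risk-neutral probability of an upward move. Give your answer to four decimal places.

Risk-neutral probability p = (1 + 0.04 − 0.7)/(1.35 − 0.7) = 0.3400/0.6500 = 0.5231

p = 0.5231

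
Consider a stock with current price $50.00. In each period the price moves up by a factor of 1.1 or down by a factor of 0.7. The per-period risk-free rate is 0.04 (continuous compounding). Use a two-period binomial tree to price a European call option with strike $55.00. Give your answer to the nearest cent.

Risk-neutral probability p = (e^0.04 − 0.7)/(1.1 − 0.7) = 0.3408/0.4000 = 0.8520
Terminal stock prices: S_uu = 60.5, S_ud = 38.5, S_dd = 24.5
Terminal payoffs (S − K): max(5.5, 0) = 5.5, max(-16.5, 0) = 0, max(-30.5, 0) = 0
Node u (S = 55): V_u = e^(−0.04)·[0.8520·5.5000 + 0.1480·0.0000] = 4.5024
Node d (S = 35): V_d = e^(−0.04)·[0.8520·0.0000 + 0.1480·0.0000] = 0.0000
Node 0 (S = 50): V_0 = e^(−0.04)·[0.8520·4.5024 + 0.1480·0.0000] = 3.6857

$3.69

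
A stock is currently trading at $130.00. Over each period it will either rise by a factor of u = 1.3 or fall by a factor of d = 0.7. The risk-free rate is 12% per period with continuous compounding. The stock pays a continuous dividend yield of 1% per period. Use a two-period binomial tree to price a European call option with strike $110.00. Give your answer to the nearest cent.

Per-period risk-free factor R = e^0.12 = 1.1275; dividend-adjusted growth = e^(0.12−0.01) = 1.1163.
Risk-neutral probability p = (1.1163 − 0.7)/(1.3 − 0.7) = 0.4163/0.6000 = 0.6938
Terminal stock prices: S_uu = 219.7, S_ud = 118.3, S_dd = 63.7
Terminal payoffs (S − K): max(109.7, 0) = 109.7, max(8.3, 0) = 8.3, max(-46.3, 0) = 0
Node u (S = 169): V_u = e^(−0.12)·[0.6938·109.7000 + 0.3062·8.3000] = 69.7572
Node d (S = 91): V_d = e^(−0.12)·[0.6938·8.3000 + 0.3062·0.0000] = 5.1073
Node 0 (S = 130): V_0 = e^(−0.12)·[0.6938·69.7572 + 0.3062·5.1073] = 44.3116

$44.31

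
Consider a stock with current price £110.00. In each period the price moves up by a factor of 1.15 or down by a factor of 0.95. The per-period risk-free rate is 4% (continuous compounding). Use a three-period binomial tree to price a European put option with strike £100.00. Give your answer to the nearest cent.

£0.82

Risk-neutral probability p = (e^0.04 − 0.95)/(1.15 − 0.95) = 0.0908/0.2000 = 0.4541
Terminal stock prices: S_uuu = 167.3, S_uud = 138.2, S_udd = 114.2, S_ddd = 94.31
Terminal payoffs (K − S): max(-67.3, 0) = 0, max(-38.2, 0) = 0, max(-14.17, 0) = 0, max(5.689, 0) = 5.689
Node uu (S = 145.5): V_uu = e^(−0.04)·[0.4541·0.0000 + 0.5459·0.0000] = 0.0000
Node ud (S = 120.2): V_ud = e^(−0.04)·[0.4541·0.0000 + 0.5459·0.0000] = 0.0000
Node dd (S = 99.27): V_dd = e^(−0.04)·[0.4541·0.0000 + 0.5459·5.6888] = 2.9840
Node u (S = 126.5): V_u = e^(−0.04)·[0.4541·0.0000 + 0.5459·0.0000] = 0.0000
Node d (S = 104.5): V_d = e^(−0.04)·[0.4541·0.0000 + 0.5459·2.9840] = 1.5652
Node 0 (S = 110): V_0 = e^(−0.04)·[0.4541·0.0000 + 0.5459·1.5652] = 0.8210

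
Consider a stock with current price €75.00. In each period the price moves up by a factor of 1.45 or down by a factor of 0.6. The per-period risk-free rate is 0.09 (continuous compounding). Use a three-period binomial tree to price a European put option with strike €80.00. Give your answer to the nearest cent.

Risk-neutral probability p = (e^0.09 − 0.6)/(1.45 − 0.6) = 0.4942/0.8500 = 0.5814
Terminal stock prices: S_uuu = 228.6, S_uud = 94.61, S_udd = 39.15, S_ddd = 16.2
Terminal payoffs (K − S): max(-148.6, 0) = 0, max(-14.61, 0) = 0, max(40.85, 0) = 40.85, max(63.8, 0) = 63.8
Node uu (S = 157.7): V_uu = e^(−0.09)·[0.5814·0.0000 + 0.4186·0.0000] = 0.0000
Node ud (S = 65.25): V_ud = e^(−0.09)·[0.5814·0.0000 + 0.4186·40.8500] = 15.6287
Node dd (S = 27): V_dd = e^(−0.09)·[0.5814·40.8500 + 0.4186·63.8000] = 46.1145
Node u (S = 108.8): V_u = e^(−0.09)·[0.5814·0.0000 + 0.4186·15.6287] = 5.9794
Node d (S = 45): V_d = e^(−0.09)·[0.5814·15.6287 + 0.4186·46.1145] = 25.9471
Node 0 (S = 75): V_0 = e^(−0.09)·[0.5814·5.9794 + 0.4186·25.9471] = 13.1042

€13.10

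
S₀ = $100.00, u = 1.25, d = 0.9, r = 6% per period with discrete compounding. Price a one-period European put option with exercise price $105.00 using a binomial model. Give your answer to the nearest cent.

$7.68

Risk-neutral probability p = (1 + 0.06 − 0.9)/(1.25 − 0.9) = 0.1600/0.3500 = 0.4571
Terminal stock prices: S_u = 125, S_d = 90
Terminal payoffs (K − S): max(-20, 0) = 0, max(15, 0) = 15
Node 0 (S = 100): V_0 = 1/1.06·[0.4571·0.0000 + 0.5429·15.0000] = 7.6819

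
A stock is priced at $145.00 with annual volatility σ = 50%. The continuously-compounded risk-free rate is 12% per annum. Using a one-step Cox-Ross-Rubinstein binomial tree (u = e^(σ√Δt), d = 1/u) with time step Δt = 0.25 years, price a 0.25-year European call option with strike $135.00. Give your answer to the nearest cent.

CRR parameters: u = e^(σ√Δt) = e^(0.5·√0.25) = 1.2840, d = 1/u = 0.7788
Per-period rate: rΔt = 0.12·0.25 = 0.03, so R = e^0.03 = 1.0305
Risk-neutral probability p = (e^0.03 − 0.7788)/(1.2840 − 0.7788) = 0.2517/0.5052 = 0.4981
Terminal stock prices: S_u = 186.2, S_d = 112.9
Terminal payoffs (S − K): max(51.18, 0) = 51.18, max(-22.07, 0) = 0
Node 0 (S = 145): V_0 = e^(−0.03)·[0.4981·51.1837 + 0.5019·0.0000] = 24.7412

$24.74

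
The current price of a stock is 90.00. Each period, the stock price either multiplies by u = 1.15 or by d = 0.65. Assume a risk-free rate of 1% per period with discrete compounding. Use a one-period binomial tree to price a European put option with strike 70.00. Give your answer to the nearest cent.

Risk-neutral probability p = (1 + 0.01 − 0.65)/(1.15 − 0.65) = 0.3600/0.5000 = 0.7200
Terminal stock prices: S_u = 103.5, S_d = 58.5
Terminal payoffs (K − S): max(-33.5, 0) = 0, max(11.5, 0) = 11.5
Node 0 (S = 90): V_0 = 1/1.01·[0.7200·0.0000 + 0.2800·11.5000] = 3.1881

3.19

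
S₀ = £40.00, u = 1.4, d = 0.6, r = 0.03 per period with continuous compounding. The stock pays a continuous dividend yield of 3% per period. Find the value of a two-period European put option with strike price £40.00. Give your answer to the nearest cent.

Per-period risk-free factor R = e^0.03 = 1.0305; dividend-adjusted growth = e^(0.03−0.03) = 1.0000.
Risk-neutral probability p = (1.0000 − 0.6)/(1.4 − 0.6) = 0.4000/0.8000 = 0.5000
Terminal stock prices: S_uu = 78.4, S_ud = 33.6, S_dd = 14.4
Terminal payoffs (K − S): max(-38.4, 0) = 0, max(6.4, 0) = 6.4, max(25.6, 0) = 25.6
Node u (S = 56): V_u = e^(−0.03)·[0.5000·0.0000 + 0.5000·6.4000] = 3.1054
Node d (S = 24): V_d = e^(−0.03)·[0.5000·6.4000 + 0.5000·25.6000] = 15.5271
Node 0 (S = 40): V_0 = e^(−0.03)·[0.5000·3.1054 + 0.5000·15.5271] = 9.0409

£9.04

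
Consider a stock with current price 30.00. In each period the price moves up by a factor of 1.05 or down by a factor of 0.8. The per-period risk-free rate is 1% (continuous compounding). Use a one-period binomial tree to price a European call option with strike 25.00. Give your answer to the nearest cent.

Risk-neutral probability p = (e^0.01 − 0.8)/(1.05 − 0.8) = 0.2101/0.2500 = 0.8402
Terminal stock prices: S_u = 31.5, S_d = 24
Terminal payoffs (S − K): max(6.5, 0) = 6.5, max(-1, 0) = 0
Node 0 (S = 30): V_0 = e^(−0.01)·[0.8402·6.5000 + 0.1598·0.0000] = 5.4070

5.41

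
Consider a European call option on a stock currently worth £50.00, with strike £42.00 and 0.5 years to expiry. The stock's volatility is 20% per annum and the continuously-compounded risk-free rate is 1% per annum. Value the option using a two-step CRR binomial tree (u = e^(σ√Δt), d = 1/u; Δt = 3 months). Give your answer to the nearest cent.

£8.49

CRR parameters: u = e^(σ√Δt) = e^(0.2·√0.25) = 1.1052, d = 1/u = 0.9048
Per-period rate: rΔt = 0.01·0.25 = 0.0025, so R = e^0.0025 = 1.0025
Risk-neutral probability p = (e^0.0025 − 0.9048)/(1.1052 − 0.9048) = 0.0977/0.2003 = 0.4875
Terminal stock prices: S_uu = 61.07, S_ud = 50, S_dd = 40.94
Terminal payoffs (S − K): max(19.07, 0) = 19.07, max(8, 0) = 8, max(-1.063, 0) = 0
Node u (S = 55.26): V_u = e^(−0.0025)·[0.4875·19.0701 + 0.5125·8.0000] = 13.3634
Node d (S = 45.24): V_d = e^(−0.0025)·[0.4875·8.0000 + 0.5125·0.0000] = 3.8904
Node 0 (S = 50): V_0 = e^(−0.0025)·[0.4875·13.3634 + 0.5125·3.8904] = 8.4874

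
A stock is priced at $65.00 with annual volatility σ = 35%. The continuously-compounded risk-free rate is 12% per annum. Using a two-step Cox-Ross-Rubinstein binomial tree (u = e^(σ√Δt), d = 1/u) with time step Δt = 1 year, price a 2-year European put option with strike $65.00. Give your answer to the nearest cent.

CRR parameters: u = e^(σ√Δt) = e^(0.35·√1) = 1.4191, d = 1/u = 0.7047
Per-period rate: rΔt = 0.12·1 = 0.12, so R = e^0.12 = 1.1275
Risk-neutral probability p = (e^0.12 − 0.7047)/(1.4191 − 0.7047) = 0.4228/0.7144 = 0.5919
Terminal stock prices: S_uu = 130.9, S_ud = 65, S_dd = 32.28
Terminal payoffs (K − S): max(-65.89, 0) = 0, max(0, 0) = 0, max(32.72, 0) = 32.72
Node u (S = 92.24): V_u = e^(−0.12)·[0.5919·0.0000 + 0.4081·0.0000] = 0.0000
Node d (S = 45.8): V_d = e^(−0.12)·[0.5919·0.0000 + 0.4081·32.7220] = 11.8451
Node 0 (S = 65): V_0 = e^(−0.12)·[0.5919·0.0000 + 0.4081·11.8451] = 4.2878

$4.29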